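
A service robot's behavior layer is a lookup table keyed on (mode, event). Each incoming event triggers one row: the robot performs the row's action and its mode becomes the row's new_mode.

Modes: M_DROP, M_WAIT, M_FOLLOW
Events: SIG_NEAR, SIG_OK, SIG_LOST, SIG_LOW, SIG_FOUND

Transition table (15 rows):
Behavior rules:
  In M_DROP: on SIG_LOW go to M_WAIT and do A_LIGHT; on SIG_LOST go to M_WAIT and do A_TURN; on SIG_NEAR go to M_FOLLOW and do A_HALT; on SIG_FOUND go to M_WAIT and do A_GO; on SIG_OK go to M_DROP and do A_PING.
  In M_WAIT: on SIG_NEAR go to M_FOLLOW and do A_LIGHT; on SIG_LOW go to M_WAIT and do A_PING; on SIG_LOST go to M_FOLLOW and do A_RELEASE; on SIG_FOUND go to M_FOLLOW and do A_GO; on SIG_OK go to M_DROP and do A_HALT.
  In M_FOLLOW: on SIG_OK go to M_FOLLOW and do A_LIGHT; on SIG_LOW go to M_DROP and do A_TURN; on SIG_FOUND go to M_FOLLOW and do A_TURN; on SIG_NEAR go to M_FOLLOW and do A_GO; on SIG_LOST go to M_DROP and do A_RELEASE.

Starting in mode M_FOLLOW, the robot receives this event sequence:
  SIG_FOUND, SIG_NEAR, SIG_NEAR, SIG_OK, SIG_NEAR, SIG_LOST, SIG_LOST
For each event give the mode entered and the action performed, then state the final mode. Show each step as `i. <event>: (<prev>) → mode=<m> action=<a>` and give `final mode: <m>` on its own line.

final mode: M_WAIT

1. SIG_FOUND: (M_FOLLOW) → mode=M_FOLLOW action=A_TURN
2. SIG_NEAR: (M_FOLLOW) → mode=M_FOLLOW action=A_GO
3. SIG_NEAR: (M_FOLLOW) → mode=M_FOLLOW action=A_GO
4. SIG_OK: (M_FOLLOW) → mode=M_FOLLOW action=A_LIGHT
5. SIG_NEAR: (M_FOLLOW) → mode=M_FOLLOW action=A_GO
6. SIG_LOST: (M_FOLLOW) → mode=M_DROP action=A_RELEASE
7. SIG_LOST: (M_DROP) → mode=M_WAIT action=A_TURN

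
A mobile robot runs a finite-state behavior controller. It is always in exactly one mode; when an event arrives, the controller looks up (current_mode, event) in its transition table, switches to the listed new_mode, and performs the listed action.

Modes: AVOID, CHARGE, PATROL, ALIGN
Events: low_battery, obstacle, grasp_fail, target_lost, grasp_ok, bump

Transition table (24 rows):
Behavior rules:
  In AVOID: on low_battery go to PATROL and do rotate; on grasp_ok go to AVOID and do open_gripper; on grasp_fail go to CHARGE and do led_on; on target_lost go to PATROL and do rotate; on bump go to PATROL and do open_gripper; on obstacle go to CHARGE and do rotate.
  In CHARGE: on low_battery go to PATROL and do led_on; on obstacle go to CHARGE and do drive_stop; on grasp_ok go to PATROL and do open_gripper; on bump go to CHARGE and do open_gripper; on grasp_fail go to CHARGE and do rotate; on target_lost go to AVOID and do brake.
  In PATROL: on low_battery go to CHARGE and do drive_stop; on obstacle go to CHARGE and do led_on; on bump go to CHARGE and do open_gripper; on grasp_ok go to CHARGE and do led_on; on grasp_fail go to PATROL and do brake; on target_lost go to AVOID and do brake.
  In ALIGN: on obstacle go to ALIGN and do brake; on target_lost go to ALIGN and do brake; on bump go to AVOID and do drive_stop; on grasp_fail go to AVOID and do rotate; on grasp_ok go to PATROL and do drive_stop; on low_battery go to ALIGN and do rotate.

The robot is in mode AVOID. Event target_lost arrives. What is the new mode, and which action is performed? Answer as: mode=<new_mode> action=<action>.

mode=PATROL action=rotate

current mode = AVOID; filter table to that mode:
  (AVOID, low_battery) → (PATROL, rotate)
  (AVOID, grasp_ok) → (AVOID, open_gripper)
  (AVOID, grasp_fail) → (CHARGE, led_on)
  (AVOID, target_lost) → (PATROL, rotate)  ← event matches
  (AVOID, bump) → (PATROL, open_gripper)
  (AVOID, obstacle) → (CHARGE, rotate)
event = target_lost selects (PATROL, rotate)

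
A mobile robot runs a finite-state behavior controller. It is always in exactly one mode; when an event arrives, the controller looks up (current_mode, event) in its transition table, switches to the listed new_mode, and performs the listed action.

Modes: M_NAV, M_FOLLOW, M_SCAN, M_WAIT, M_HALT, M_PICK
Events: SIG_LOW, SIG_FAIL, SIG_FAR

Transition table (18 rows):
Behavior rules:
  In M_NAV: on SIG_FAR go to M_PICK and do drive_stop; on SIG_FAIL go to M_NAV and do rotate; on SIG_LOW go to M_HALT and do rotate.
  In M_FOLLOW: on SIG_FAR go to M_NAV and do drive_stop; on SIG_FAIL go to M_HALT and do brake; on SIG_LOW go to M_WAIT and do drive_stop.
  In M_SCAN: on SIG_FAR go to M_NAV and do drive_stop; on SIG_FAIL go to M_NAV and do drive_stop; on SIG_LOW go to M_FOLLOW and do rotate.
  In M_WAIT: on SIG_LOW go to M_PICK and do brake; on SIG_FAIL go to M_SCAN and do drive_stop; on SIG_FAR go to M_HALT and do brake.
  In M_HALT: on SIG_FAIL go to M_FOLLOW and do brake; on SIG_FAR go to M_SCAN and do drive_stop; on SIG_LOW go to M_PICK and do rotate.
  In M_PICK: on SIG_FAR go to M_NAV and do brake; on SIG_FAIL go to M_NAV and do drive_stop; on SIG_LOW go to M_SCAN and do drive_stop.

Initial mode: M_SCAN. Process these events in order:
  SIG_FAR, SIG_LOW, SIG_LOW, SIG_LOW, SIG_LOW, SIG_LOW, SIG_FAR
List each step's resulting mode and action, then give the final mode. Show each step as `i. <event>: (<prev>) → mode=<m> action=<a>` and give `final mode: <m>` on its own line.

1. SIG_FAR: (M_SCAN) → mode=M_NAV action=drive_stop
2. SIG_LOW: (M_NAV) → mode=M_HALT action=rotate
3. SIG_LOW: (M_HALT) → mode=M_PICK action=rotate
4. SIG_LOW: (M_PICK) → mode=M_SCAN action=drive_stop
5. SIG_LOW: (M_SCAN) → mode=M_FOLLOW action=rotate
6. SIG_LOW: (M_FOLLOW) → mode=M_WAIT action=drive_stop
7. SIG_FAR: (M_WAIT) → mode=M_HALT action=brake

final mode: M_HALT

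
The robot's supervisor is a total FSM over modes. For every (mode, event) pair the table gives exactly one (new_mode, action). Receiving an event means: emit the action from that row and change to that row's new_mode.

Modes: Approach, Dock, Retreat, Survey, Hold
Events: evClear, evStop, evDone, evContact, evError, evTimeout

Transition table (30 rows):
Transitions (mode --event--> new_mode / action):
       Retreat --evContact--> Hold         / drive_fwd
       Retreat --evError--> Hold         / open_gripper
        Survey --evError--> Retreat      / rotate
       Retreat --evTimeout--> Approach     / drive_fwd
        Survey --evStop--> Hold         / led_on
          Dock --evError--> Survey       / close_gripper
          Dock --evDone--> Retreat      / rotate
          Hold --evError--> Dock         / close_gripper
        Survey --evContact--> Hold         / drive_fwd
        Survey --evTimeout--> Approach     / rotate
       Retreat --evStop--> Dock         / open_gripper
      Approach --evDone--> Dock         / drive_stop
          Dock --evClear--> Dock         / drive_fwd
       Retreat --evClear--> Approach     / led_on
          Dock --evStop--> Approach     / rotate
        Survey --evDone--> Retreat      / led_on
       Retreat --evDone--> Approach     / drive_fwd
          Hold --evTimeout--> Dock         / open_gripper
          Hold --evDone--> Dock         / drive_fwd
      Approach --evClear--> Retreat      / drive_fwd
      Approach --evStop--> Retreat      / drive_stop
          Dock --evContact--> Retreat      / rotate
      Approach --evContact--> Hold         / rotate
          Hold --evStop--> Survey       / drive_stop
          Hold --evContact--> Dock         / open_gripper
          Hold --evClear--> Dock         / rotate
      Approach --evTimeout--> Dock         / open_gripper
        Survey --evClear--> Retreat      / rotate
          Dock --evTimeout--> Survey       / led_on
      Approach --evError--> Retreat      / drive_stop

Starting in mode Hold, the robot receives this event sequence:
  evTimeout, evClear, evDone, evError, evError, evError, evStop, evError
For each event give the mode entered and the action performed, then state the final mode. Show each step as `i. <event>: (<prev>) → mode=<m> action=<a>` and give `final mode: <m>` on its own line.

1. evTimeout: (Hold) → mode=Dock action=open_gripper
2. evClear: (Dock) → mode=Dock action=drive_fwd
3. evDone: (Dock) → mode=Retreat action=rotate
4. evError: (Retreat) → mode=Hold action=open_gripper
5. evError: (Hold) → mode=Dock action=close_gripper
6. evError: (Dock) → mode=Survey action=close_gripper
7. evStop: (Survey) → mode=Hold action=led_on
8. evError: (Hold) → mode=Dock action=close_gripper

final mode: Dock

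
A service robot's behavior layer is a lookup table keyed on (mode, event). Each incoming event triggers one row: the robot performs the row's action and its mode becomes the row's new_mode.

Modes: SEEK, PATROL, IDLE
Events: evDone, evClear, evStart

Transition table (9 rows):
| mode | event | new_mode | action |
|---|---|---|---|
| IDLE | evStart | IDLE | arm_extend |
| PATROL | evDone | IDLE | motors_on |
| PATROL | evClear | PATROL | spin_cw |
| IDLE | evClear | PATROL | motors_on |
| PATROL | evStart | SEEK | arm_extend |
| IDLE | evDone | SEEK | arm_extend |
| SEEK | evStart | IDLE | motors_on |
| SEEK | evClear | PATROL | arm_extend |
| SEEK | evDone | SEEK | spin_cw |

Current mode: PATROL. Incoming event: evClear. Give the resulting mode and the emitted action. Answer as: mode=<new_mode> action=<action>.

mode=PATROL action=spin_cw

current mode = PATROL; filter table to that mode:
  (PATROL, evDone) → (IDLE, motors_on)
  (PATROL, evClear) → (PATROL, spin_cw)  ← event matches
  (PATROL, evStart) → (SEEK, arm_extend)
event = evClear selects (PATROL, spin_cw)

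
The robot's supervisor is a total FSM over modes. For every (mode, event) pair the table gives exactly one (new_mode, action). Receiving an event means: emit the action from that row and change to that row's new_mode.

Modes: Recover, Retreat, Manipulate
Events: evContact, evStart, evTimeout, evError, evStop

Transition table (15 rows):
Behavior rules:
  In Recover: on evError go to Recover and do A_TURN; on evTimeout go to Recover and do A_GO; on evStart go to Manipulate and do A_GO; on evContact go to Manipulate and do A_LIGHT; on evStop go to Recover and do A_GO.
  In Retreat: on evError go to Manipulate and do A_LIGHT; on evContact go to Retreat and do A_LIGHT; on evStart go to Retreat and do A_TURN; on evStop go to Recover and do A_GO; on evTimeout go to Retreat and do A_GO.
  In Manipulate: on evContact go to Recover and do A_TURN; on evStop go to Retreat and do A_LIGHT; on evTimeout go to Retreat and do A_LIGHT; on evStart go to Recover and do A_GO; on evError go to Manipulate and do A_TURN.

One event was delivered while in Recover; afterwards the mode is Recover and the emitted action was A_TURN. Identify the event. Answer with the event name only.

try evContact: (Recover, evContact) → (Manipulate, A_LIGHT)
try evStart: (Recover, evStart) → (Manipulate, A_GO)
try evTimeout: (Recover, evTimeout) → (Recover, A_GO)
try evError: (Recover, evError) → (Recover, A_TURN)  ← matches
try evStop: (Recover, evStop) → (Recover, A_GO)

evError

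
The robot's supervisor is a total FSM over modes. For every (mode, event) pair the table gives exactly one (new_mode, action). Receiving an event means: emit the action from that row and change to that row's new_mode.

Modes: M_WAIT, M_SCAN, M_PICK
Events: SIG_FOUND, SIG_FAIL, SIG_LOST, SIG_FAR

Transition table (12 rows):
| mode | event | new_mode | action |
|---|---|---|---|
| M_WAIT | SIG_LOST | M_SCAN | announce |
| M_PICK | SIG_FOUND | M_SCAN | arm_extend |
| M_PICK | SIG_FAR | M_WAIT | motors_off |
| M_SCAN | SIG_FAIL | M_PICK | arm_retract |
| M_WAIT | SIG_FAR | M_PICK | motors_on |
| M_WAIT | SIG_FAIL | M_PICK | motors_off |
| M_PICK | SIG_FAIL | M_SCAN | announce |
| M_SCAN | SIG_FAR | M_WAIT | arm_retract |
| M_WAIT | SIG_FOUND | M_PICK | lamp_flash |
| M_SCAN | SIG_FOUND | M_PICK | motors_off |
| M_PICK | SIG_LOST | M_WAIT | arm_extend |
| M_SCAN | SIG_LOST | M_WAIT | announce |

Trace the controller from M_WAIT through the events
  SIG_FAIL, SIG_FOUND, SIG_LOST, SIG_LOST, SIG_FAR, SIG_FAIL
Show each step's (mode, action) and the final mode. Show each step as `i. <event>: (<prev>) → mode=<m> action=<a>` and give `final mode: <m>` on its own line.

final mode: M_PICK

1. SIG_FAIL: (M_WAIT) → mode=M_PICK action=motors_off
2. SIG_FOUND: (M_PICK) → mode=M_SCAN action=arm_extend
3. SIG_LOST: (M_SCAN) → mode=M_WAIT action=announce
4. SIG_LOST: (M_WAIT) → mode=M_SCAN action=announce
5. SIG_FAR: (M_SCAN) → mode=M_WAIT action=arm_retract
6. SIG_FAIL: (M_WAIT) → mode=M_PICK action=motors_off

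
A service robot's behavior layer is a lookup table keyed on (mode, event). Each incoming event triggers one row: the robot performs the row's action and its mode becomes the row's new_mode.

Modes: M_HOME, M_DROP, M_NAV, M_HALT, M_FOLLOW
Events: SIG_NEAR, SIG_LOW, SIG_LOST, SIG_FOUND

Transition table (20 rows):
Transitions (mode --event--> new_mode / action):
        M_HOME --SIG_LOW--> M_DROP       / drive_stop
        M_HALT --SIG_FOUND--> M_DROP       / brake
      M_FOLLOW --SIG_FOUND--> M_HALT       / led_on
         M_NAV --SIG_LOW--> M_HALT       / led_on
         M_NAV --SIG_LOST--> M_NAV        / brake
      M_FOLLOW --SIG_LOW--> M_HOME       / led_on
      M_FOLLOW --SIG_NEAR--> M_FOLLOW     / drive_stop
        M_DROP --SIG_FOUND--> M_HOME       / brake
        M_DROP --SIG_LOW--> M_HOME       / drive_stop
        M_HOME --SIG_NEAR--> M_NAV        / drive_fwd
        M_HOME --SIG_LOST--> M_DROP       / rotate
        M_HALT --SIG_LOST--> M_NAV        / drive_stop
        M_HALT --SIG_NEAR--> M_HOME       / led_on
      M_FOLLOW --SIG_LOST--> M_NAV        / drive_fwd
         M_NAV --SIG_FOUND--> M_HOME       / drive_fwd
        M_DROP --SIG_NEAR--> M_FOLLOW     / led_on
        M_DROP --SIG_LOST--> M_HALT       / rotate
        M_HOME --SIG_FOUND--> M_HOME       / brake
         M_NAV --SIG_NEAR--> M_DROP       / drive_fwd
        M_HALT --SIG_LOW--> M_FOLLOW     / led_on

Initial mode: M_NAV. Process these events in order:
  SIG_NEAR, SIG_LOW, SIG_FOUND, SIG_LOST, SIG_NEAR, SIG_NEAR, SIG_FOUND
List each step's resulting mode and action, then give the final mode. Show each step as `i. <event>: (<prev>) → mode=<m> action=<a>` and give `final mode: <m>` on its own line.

final mode: M_HALT

1. SIG_NEAR: (M_NAV) → mode=M_DROP action=drive_fwd
2. SIG_LOW: (M_DROP) → mode=M_HOME action=drive_stop
3. SIG_FOUND: (M_HOME) → mode=M_HOME action=brake
4. SIG_LOST: (M_HOME) → mode=M_DROP action=rotate
5. SIG_NEAR: (M_DROP) → mode=M_FOLLOW action=led_on
6. SIG_NEAR: (M_FOLLOW) → mode=M_FOLLOW action=drive_stop
7. SIG_FOUND: (M_FOLLOW) → mode=M_HALT action=led_on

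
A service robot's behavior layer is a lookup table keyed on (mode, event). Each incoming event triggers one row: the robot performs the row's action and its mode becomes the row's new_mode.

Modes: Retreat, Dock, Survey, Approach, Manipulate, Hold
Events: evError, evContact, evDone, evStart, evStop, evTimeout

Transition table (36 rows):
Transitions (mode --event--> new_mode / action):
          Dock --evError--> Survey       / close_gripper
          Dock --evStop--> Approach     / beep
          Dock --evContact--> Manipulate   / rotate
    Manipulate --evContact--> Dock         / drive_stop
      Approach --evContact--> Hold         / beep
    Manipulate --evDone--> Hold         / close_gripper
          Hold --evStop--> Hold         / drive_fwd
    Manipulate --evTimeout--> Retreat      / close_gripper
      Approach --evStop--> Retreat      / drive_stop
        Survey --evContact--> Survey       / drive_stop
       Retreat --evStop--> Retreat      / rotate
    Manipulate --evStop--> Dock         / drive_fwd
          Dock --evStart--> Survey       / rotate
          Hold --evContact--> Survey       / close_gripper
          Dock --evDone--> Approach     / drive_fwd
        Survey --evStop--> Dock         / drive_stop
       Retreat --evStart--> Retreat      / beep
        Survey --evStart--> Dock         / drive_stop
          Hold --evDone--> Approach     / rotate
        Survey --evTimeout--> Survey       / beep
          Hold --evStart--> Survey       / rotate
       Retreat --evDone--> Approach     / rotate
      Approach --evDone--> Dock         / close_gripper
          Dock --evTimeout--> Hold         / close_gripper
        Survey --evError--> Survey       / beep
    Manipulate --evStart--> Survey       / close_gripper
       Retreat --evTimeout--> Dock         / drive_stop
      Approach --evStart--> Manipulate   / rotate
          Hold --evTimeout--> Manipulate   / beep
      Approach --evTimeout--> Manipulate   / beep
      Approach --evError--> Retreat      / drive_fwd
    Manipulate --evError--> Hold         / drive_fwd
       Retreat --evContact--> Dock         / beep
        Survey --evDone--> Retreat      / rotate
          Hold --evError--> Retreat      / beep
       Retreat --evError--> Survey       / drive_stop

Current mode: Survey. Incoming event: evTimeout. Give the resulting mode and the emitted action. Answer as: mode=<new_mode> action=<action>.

mode=Survey action=beep

current mode = Survey; filter table to that mode:
  (Survey, evContact) → (Survey, drive_stop)
  (Survey, evStop) → (Dock, drive_stop)
  (Survey, evStart) → (Dock, drive_stop)
  (Survey, evTimeout) → (Survey, beep)  ← event matches
  (Survey, evError) → (Survey, beep)
  (Survey, evDone) → (Retreat, rotate)
event = evTimeout selects (Survey, beep)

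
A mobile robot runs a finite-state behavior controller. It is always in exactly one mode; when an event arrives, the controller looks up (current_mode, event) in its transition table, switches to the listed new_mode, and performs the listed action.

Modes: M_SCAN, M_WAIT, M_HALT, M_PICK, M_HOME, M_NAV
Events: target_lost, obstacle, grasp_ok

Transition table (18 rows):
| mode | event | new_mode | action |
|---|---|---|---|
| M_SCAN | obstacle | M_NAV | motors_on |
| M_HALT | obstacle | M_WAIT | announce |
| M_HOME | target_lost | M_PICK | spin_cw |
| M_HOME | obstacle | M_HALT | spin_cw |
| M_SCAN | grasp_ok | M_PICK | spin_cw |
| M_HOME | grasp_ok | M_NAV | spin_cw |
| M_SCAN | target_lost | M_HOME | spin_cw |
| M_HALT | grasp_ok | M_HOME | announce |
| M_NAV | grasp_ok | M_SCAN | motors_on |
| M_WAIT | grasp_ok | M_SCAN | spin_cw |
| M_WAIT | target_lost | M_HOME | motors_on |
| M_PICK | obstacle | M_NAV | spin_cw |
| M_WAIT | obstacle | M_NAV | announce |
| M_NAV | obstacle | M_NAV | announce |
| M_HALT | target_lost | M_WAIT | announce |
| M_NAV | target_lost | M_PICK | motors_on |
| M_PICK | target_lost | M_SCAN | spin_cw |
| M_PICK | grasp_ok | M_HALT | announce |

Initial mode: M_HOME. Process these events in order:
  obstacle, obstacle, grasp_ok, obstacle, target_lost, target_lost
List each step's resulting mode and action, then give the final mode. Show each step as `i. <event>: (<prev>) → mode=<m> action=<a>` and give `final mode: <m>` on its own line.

1. obstacle: (M_HOME) → mode=M_HALT action=spin_cw
2. obstacle: (M_HALT) → mode=M_WAIT action=announce
3. grasp_ok: (M_WAIT) → mode=M_SCAN action=spin_cw
4. obstacle: (M_SCAN) → mode=M_NAV action=motors_on
5. target_lost: (M_NAV) → mode=M_PICK action=motors_on
6. target_lost: (M_PICK) → mode=M_SCAN action=spin_cw

final mode: M_SCAN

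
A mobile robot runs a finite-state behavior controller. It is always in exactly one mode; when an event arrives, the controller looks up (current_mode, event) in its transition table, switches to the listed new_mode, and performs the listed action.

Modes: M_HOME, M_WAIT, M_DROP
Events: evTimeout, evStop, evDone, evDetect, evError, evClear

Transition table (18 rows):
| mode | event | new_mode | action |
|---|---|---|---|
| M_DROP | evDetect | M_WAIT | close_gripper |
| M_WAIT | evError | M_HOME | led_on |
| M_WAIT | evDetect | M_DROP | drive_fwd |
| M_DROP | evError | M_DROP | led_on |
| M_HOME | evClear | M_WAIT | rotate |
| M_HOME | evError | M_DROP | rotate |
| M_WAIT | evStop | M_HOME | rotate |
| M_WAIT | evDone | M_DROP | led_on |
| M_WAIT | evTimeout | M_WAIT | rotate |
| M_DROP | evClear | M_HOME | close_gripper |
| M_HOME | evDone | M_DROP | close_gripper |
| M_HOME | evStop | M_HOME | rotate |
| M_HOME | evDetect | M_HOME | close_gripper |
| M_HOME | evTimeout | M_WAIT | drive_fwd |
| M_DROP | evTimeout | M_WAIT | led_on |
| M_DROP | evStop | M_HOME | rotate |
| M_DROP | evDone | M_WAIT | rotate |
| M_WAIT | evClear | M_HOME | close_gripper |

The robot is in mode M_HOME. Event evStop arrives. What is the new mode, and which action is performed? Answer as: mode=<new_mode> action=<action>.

current mode = M_HOME; filter table to that mode:
  (M_HOME, evClear) → (M_WAIT, rotate)
  (M_HOME, evError) → (M_DROP, rotate)
  (M_HOME, evDone) → (M_DROP, close_gripper)
  (M_HOME, evStop) → (M_HOME, rotate)  ← event matches
  (M_HOME, evDetect) → (M_HOME, close_gripper)
  (M_HOME, evTimeout) → (M_WAIT, drive_fwd)
event = evStop selects (M_HOME, rotate)

mode=M_HOME action=rotate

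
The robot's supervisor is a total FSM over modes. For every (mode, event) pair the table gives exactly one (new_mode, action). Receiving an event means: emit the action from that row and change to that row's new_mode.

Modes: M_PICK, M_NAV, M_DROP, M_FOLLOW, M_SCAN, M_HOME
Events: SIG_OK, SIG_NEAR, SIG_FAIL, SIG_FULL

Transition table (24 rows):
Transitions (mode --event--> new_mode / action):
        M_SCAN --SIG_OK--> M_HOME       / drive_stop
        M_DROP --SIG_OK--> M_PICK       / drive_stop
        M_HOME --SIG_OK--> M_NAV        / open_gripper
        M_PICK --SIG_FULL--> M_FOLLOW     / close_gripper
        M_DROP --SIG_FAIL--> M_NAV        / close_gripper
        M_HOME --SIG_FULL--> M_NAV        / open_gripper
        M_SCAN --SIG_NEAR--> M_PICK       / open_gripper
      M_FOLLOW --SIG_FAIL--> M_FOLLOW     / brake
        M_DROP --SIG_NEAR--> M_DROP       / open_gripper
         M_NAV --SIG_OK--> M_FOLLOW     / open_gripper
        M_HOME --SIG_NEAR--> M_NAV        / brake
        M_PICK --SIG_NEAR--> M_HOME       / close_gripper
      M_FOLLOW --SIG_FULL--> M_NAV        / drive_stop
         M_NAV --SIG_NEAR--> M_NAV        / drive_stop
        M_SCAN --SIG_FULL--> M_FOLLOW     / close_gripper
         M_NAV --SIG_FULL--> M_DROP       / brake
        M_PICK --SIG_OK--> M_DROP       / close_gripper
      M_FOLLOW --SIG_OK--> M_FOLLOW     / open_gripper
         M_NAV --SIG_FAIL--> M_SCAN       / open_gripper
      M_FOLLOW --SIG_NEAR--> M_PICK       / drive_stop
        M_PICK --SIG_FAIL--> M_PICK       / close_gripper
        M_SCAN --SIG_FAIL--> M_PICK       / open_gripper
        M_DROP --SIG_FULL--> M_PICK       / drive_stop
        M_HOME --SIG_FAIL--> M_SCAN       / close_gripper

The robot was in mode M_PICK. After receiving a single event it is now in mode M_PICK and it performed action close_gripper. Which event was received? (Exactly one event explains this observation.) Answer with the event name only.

SIG_FAIL

try SIG_OK: (M_PICK, SIG_OK) → (M_DROP, close_gripper)
try SIG_NEAR: (M_PICK, SIG_NEAR) → (M_HOME, close_gripper)
try SIG_FAIL: (M_PICK, SIG_FAIL) → (M_PICK, close_gripper)  ← matches
try SIG_FULL: (M_PICK, SIG_FULL) → (M_FOLLOW, close_gripper)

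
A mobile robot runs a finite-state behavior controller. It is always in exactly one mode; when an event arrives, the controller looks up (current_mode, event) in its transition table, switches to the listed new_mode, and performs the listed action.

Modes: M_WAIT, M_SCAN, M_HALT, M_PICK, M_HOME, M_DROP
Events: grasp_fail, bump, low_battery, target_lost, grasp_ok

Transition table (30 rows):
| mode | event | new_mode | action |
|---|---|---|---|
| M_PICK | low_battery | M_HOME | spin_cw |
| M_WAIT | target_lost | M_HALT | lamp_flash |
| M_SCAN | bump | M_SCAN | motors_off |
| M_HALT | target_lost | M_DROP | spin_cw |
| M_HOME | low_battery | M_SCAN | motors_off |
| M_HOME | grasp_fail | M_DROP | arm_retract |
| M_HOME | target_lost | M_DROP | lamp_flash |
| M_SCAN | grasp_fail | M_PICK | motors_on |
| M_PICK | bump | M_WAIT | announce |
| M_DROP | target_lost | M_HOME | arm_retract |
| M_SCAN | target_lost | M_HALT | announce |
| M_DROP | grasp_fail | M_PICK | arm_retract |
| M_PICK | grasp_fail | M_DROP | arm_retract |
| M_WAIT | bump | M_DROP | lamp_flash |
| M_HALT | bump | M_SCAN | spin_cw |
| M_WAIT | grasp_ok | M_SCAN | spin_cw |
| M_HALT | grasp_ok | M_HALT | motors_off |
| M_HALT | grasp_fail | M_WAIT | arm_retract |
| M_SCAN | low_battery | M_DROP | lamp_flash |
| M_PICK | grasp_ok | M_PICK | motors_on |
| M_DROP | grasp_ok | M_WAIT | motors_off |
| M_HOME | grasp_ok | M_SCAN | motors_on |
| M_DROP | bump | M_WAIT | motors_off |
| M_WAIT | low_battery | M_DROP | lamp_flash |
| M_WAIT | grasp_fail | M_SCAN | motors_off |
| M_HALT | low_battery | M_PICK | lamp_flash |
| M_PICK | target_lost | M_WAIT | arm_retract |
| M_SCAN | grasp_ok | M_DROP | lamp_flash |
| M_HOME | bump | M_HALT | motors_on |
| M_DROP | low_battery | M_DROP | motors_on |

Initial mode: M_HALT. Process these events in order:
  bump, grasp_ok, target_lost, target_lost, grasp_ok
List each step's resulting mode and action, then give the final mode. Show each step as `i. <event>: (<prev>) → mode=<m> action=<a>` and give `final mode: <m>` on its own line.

1. bump: (M_HALT) → mode=M_SCAN action=spin_cw
2. grasp_ok: (M_SCAN) → mode=M_DROP action=lamp_flash
3. target_lost: (M_DROP) → mode=M_HOME action=arm_retract
4. target_lost: (M_HOME) → mode=M_DROP action=lamp_flash
5. grasp_ok: (M_DROP) → mode=M_WAIT action=motors_off

final mode: M_WAIT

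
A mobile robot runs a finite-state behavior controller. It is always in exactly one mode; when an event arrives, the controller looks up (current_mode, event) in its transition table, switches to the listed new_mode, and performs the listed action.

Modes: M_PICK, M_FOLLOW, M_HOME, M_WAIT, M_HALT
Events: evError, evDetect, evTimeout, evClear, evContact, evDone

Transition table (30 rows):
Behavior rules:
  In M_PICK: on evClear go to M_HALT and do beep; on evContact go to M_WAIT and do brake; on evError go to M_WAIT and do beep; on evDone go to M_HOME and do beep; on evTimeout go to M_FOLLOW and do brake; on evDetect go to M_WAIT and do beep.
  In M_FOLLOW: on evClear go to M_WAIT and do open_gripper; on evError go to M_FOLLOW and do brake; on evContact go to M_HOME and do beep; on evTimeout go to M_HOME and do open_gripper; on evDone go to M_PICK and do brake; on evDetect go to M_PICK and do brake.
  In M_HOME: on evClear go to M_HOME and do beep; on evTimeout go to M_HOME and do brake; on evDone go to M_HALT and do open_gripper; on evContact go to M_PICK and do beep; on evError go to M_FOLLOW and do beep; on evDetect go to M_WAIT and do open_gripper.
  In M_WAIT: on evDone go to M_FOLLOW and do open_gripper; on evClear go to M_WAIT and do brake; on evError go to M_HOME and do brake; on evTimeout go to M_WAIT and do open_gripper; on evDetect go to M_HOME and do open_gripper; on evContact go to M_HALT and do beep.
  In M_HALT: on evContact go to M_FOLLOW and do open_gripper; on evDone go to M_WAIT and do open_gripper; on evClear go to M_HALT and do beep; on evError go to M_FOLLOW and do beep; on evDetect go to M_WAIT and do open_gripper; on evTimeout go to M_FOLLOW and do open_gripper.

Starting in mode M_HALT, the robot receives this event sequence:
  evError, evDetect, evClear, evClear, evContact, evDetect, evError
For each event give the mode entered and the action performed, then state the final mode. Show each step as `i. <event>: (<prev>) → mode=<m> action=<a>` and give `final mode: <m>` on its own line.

1. evError: (M_HALT) → mode=M_FOLLOW action=beep
2. evDetect: (M_FOLLOW) → mode=M_PICK action=brake
3. evClear: (M_PICK) → mode=M_HALT action=beep
4. evClear: (M_HALT) → mode=M_HALT action=beep
5. evContact: (M_HALT) → mode=M_FOLLOW action=open_gripper
6. evDetect: (M_FOLLOW) → mode=M_PICK action=brake
7. evError: (M_PICK) → mode=M_WAIT action=beep

final mode: M_WAIT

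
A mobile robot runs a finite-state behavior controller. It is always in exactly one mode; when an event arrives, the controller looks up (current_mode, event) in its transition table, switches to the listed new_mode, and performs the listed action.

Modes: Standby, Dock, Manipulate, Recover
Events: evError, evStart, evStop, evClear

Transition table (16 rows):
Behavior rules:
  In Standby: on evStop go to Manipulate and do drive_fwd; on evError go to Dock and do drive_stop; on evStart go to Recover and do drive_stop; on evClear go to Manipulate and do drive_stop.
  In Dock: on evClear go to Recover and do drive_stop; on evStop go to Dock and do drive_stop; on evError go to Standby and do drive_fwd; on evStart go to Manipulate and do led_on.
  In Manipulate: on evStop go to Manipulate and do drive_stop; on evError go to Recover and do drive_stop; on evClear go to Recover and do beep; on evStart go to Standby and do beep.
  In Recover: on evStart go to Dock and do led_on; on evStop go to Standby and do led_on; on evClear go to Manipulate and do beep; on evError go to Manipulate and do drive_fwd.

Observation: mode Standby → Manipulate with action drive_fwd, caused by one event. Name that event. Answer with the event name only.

evStop

try evError: (Standby, evError) → (Dock, drive_stop)
try evStart: (Standby, evStart) → (Recover, drive_stop)
try evStop: (Standby, evStop) → (Manipulate, drive_fwd)  ← matches
try evClear: (Standby, evClear) → (Manipulate, drive_stop)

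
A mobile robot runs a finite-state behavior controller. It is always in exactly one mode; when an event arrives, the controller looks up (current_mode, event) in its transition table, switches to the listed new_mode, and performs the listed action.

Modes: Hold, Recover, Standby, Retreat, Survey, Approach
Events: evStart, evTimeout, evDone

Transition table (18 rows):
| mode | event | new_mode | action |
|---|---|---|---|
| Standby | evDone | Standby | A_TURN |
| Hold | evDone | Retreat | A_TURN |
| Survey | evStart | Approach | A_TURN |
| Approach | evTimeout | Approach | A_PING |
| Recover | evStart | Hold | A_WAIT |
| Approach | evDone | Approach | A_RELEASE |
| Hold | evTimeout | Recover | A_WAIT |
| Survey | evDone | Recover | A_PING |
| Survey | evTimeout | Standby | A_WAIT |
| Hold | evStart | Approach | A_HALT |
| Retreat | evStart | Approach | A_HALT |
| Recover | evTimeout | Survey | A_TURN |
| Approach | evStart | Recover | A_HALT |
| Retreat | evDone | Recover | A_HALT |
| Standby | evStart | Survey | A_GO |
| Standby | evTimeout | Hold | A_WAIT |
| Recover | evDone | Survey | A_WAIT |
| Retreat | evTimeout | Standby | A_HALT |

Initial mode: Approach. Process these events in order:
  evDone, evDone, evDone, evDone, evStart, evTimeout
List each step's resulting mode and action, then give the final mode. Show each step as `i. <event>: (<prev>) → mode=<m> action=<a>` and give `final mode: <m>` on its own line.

final mode: Survey

1. evDone: (Approach) → mode=Approach action=A_RELEASE
2. evDone: (Approach) → mode=Approach action=A_RELEASE
3. evDone: (Approach) → mode=Approach action=A_RELEASE
4. evDone: (Approach) → mode=Approach action=A_RELEASE
5. evStart: (Approach) → mode=Recover action=A_HALT
6. evTimeout: (Recover) → mode=Survey action=A_TURN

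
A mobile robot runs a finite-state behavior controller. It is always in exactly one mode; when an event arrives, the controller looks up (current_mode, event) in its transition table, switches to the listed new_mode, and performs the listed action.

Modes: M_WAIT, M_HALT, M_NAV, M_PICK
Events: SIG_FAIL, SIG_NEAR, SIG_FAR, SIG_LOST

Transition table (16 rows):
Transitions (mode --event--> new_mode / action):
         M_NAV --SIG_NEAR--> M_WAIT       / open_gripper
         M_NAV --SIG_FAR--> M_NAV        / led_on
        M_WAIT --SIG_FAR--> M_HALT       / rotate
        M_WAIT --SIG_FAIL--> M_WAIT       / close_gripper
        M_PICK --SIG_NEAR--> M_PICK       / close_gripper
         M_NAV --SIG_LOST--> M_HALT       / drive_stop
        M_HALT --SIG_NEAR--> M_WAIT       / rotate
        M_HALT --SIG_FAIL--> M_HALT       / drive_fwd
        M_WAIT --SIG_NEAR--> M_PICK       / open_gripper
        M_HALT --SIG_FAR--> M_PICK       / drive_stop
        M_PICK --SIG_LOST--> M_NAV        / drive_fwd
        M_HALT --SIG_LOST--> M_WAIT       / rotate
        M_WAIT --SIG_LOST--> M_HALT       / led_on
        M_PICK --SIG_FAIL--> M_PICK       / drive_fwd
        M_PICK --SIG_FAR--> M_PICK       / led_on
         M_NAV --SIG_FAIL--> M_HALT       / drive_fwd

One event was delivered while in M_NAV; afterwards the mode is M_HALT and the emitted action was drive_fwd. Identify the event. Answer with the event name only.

SIG_FAIL

try SIG_FAIL: (M_NAV, SIG_FAIL) → (M_HALT, drive_fwd)  ← matches
try SIG_NEAR: (M_NAV, SIG_NEAR) → (M_WAIT, open_gripper)
try SIG_FAR: (M_NAV, SIG_FAR) → (M_NAV, led_on)
try SIG_LOST: (M_NAV, SIG_LOST) → (M_HALT, drive_stop)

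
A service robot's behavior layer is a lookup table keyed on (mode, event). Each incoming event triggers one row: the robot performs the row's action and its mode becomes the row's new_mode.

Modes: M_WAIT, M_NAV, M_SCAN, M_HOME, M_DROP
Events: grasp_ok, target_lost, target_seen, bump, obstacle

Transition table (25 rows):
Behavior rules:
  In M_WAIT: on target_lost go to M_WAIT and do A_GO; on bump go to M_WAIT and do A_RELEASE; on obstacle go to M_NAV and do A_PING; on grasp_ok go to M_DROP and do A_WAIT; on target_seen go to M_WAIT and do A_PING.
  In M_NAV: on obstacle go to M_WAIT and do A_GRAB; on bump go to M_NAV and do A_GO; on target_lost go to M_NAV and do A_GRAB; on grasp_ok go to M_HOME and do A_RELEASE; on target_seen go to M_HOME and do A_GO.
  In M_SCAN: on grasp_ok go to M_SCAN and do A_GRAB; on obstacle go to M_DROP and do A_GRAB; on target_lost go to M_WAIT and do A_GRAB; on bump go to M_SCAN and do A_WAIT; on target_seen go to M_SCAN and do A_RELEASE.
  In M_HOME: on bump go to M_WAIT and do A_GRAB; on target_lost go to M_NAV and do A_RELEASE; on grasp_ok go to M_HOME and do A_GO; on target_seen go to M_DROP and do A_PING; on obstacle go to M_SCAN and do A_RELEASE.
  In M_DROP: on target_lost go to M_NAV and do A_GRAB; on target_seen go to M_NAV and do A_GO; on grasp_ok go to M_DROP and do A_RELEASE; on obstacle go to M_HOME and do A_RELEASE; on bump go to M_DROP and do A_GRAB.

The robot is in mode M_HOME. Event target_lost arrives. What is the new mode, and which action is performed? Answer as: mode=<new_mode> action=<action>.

mode=M_NAV action=A_RELEASE

current mode = M_HOME; filter table to that mode:
  (M_HOME, bump) → (M_WAIT, A_GRAB)
  (M_HOME, target_lost) → (M_NAV, A_RELEASE)  ← event matches
  (M_HOME, grasp_ok) → (M_HOME, A_GO)
  (M_HOME, target_seen) → (M_DROP, A_PING)
  (M_HOME, obstacle) → (M_SCAN, A_RELEASE)
event = target_lost selects (M_NAV, A_RELEASE)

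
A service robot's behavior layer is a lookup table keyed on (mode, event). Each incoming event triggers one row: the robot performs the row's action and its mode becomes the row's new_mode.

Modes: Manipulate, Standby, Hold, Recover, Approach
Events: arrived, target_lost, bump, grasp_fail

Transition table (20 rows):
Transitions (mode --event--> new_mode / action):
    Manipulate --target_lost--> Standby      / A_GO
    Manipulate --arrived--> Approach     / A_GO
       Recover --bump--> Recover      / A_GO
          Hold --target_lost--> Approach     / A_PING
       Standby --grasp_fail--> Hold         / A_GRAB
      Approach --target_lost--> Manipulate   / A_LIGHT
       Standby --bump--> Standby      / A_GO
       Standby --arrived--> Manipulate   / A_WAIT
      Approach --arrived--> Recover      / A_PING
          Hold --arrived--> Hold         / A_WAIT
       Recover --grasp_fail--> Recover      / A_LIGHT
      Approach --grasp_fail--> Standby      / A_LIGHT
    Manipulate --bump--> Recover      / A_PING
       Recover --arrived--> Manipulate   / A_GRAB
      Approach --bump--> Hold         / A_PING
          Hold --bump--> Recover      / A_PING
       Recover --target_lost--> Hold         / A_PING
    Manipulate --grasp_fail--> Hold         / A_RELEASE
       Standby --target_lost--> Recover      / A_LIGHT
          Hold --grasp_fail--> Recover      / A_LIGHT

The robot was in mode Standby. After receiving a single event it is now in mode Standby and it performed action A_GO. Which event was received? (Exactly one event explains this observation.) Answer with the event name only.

try arrived: (Standby, arrived) → (Manipulate, A_WAIT)
try target_lost: (Standby, target_lost) → (Recover, A_LIGHT)
try bump: (Standby, bump) → (Standby, A_GO)  ← matches
try grasp_fail: (Standby, grasp_fail) → (Hold, A_GRAB)

bump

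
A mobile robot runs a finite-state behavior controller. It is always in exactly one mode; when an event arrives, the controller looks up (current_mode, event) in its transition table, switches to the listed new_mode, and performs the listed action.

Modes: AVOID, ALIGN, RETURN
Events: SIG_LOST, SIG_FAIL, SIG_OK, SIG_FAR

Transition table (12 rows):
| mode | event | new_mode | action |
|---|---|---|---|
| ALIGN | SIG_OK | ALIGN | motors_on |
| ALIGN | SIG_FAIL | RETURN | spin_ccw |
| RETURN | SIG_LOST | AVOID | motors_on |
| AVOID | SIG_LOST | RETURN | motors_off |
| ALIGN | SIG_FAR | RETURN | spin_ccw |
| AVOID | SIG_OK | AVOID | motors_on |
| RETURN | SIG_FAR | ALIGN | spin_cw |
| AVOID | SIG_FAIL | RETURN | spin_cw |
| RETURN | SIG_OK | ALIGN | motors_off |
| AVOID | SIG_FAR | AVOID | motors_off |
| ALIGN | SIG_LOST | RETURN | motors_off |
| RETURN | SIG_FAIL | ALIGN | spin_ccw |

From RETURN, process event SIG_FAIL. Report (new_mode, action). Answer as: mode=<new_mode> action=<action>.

current mode = RETURN; filter table to that mode:
  (RETURN, SIG_LOST) → (AVOID, motors_on)
  (RETURN, SIG_FAR) → (ALIGN, spin_cw)
  (RETURN, SIG_OK) → (ALIGN, motors_off)
  (RETURN, SIG_FAIL) → (ALIGN, spin_ccw)  ← event matches
event = SIG_FAIL selects (ALIGN, spin_ccw)

mode=ALIGN action=spin_ccw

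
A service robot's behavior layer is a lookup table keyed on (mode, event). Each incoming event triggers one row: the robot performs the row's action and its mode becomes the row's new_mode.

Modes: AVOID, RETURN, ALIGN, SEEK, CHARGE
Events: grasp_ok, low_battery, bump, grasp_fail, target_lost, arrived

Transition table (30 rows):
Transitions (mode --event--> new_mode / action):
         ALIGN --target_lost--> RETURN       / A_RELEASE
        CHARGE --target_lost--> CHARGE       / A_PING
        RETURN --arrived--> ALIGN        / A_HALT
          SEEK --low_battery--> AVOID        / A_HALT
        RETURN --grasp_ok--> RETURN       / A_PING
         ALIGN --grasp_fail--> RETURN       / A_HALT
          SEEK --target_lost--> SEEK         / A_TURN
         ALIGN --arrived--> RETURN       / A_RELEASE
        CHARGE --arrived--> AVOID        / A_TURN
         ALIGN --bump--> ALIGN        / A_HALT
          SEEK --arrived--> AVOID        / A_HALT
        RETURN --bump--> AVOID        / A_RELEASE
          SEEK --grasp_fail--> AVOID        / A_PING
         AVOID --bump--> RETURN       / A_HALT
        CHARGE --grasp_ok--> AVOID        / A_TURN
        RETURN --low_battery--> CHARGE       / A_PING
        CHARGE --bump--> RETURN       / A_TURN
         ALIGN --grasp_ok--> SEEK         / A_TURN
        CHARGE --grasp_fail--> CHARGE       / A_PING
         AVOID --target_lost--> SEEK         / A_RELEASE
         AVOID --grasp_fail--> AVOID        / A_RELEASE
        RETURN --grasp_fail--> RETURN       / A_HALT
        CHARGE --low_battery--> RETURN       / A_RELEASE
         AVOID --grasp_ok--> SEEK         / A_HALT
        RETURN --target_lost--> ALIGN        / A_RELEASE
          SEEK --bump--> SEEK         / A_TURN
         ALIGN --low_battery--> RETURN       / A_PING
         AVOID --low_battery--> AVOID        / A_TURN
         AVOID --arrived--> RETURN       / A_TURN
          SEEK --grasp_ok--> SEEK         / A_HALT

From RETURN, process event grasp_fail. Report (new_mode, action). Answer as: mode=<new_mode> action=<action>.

current mode = RETURN; filter table to that mode:
  (RETURN, arrived) → (ALIGN, A_HALT)
  (RETURN, grasp_ok) → (RETURN, A_PING)
  (RETURN, bump) → (AVOID, A_RELEASE)
  (RETURN, low_battery) → (CHARGE, A_PING)
  (RETURN, grasp_fail) → (RETURN, A_HALT)  ← event matches
  (RETURN, target_lost) → (ALIGN, A_RELEASE)
event = grasp_fail selects (RETURN, A_HALT)

mode=RETURN action=A_HALT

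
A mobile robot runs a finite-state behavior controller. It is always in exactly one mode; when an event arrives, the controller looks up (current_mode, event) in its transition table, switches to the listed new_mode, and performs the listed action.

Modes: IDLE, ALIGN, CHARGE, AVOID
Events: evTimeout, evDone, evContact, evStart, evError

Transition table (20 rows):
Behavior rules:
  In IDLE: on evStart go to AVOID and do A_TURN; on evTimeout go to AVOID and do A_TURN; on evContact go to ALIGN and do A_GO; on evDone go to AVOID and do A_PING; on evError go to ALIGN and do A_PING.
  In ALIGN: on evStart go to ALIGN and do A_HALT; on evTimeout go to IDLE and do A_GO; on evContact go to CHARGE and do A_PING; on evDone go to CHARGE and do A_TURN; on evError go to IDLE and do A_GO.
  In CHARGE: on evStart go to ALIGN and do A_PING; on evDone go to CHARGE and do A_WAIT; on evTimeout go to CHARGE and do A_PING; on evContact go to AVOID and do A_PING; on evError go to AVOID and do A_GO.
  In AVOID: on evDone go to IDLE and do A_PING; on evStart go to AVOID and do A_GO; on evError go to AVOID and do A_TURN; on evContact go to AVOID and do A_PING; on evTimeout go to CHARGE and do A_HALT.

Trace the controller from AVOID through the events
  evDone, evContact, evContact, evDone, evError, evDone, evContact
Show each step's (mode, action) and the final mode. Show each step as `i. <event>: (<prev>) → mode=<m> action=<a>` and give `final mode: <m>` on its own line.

final mode: ALIGN

1. evDone: (AVOID) → mode=IDLE action=A_PING
2. evContact: (IDLE) → mode=ALIGN action=A_GO
3. evContact: (ALIGN) → mode=CHARGE action=A_PING
4. evDone: (CHARGE) → mode=CHARGE action=A_WAIT
5. evError: (CHARGE) → mode=AVOID action=A_GO
6. evDone: (AVOID) → mode=IDLE action=A_PING
7. evContact: (IDLE) → mode=ALIGN action=A_GO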